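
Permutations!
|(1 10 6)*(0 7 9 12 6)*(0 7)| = 6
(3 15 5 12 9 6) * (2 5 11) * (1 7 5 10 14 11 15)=(15)(1 7 5 12 9 6 3)(2 10 14 11)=[0, 7, 10, 1, 4, 12, 3, 5, 8, 6, 14, 2, 9, 13, 11, 15]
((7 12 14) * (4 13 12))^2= (4 12 7 13 14)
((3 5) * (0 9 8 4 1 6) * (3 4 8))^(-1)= (0 6 1 4 5 3 9)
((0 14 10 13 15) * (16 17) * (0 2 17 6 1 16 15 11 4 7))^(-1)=(0 7 4 11 13 10 14)(1 6 16)(2 15 17)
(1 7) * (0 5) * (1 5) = (0 1 7 5) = [1, 7, 2, 3, 4, 0, 6, 5]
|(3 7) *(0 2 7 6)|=5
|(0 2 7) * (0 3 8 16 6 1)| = |(0 2 7 3 8 16 6 1)| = 8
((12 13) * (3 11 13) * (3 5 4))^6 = (13)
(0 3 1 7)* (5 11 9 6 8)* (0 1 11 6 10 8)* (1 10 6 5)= (0 3 11 9 6)(1 7 10 8)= [3, 7, 2, 11, 4, 5, 0, 10, 1, 6, 8, 9]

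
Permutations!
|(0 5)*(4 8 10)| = 6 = |(0 5)(4 8 10)|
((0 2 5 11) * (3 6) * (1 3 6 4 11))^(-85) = ((0 2 5 1 3 4 11))^(-85) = (0 11 4 3 1 5 2)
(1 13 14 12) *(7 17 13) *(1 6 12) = (1 7 17 13 14)(6 12) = [0, 7, 2, 3, 4, 5, 12, 17, 8, 9, 10, 11, 6, 14, 1, 15, 16, 13]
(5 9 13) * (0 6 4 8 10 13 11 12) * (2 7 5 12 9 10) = (0 6 4 8 2 7 5 10 13 12)(9 11) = [6, 1, 7, 3, 8, 10, 4, 5, 2, 11, 13, 9, 0, 12]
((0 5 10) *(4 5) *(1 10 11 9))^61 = ((0 4 5 11 9 1 10))^61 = (0 1 11 4 10 9 5)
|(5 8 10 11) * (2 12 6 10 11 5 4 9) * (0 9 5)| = 12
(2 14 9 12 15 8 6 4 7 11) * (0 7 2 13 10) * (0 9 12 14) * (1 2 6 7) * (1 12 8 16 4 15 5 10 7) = [12, 2, 0, 3, 6, 10, 15, 11, 1, 14, 9, 13, 5, 7, 8, 16, 4] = (0 12 5 10 9 14 8 1 2)(4 6 15 16)(7 11 13)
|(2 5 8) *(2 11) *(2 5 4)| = 6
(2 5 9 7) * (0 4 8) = (0 4 8)(2 5 9 7) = [4, 1, 5, 3, 8, 9, 6, 2, 0, 7]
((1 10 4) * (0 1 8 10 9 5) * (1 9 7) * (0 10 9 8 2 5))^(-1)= (0 9 8)(1 7)(2 4 10 5)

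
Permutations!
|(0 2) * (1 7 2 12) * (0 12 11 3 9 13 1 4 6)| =11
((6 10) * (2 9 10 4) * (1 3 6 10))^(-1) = ((10)(1 3 6 4 2 9))^(-1) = (10)(1 9 2 4 6 3)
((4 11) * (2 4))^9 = ((2 4 11))^9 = (11)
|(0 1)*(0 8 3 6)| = |(0 1 8 3 6)| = 5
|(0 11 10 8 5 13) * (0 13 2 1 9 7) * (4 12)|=18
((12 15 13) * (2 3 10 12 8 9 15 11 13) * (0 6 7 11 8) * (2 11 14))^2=((0 6 7 14 2 3 10 12 8 9 15 11 13))^2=(0 7 2 10 8 15 13 6 14 3 12 9 11)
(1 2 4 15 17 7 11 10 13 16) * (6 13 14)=(1 2 4 15 17 7 11 10 14 6 13 16)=[0, 2, 4, 3, 15, 5, 13, 11, 8, 9, 14, 10, 12, 16, 6, 17, 1, 7]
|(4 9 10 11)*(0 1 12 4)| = 7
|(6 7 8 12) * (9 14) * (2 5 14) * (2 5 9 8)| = 8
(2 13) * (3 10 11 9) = (2 13)(3 10 11 9) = [0, 1, 13, 10, 4, 5, 6, 7, 8, 3, 11, 9, 12, 2]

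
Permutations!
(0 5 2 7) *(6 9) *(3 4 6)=[5, 1, 7, 4, 6, 2, 9, 0, 8, 3]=(0 5 2 7)(3 4 6 9)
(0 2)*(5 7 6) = (0 2)(5 7 6) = [2, 1, 0, 3, 4, 7, 5, 6]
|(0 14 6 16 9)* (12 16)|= |(0 14 6 12 16 9)|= 6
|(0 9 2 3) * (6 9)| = |(0 6 9 2 3)| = 5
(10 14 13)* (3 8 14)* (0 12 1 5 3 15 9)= (0 12 1 5 3 8 14 13 10 15 9)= [12, 5, 2, 8, 4, 3, 6, 7, 14, 0, 15, 11, 1, 10, 13, 9]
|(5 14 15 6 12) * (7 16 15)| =7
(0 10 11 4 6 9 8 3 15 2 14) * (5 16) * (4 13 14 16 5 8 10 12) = (0 12 4 6 9 10 11 13 14)(2 16 8 3 15) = [12, 1, 16, 15, 6, 5, 9, 7, 3, 10, 11, 13, 4, 14, 0, 2, 8]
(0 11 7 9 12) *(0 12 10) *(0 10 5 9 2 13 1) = (0 11 7 2 13 1)(5 9) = [11, 0, 13, 3, 4, 9, 6, 2, 8, 5, 10, 7, 12, 1]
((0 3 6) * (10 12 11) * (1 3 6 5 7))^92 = (10 11 12)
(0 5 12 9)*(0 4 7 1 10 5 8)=(0 8)(1 10 5 12 9 4 7)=[8, 10, 2, 3, 7, 12, 6, 1, 0, 4, 5, 11, 9]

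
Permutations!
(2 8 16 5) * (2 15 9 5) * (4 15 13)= (2 8 16)(4 15 9 5 13)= [0, 1, 8, 3, 15, 13, 6, 7, 16, 5, 10, 11, 12, 4, 14, 9, 2]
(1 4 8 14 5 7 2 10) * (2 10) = [0, 4, 2, 3, 8, 7, 6, 10, 14, 9, 1, 11, 12, 13, 5] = (1 4 8 14 5 7 10)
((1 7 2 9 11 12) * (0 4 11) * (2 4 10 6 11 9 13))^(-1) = (0 9 4 7 1 12 11 6 10)(2 13)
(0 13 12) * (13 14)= (0 14 13 12)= [14, 1, 2, 3, 4, 5, 6, 7, 8, 9, 10, 11, 0, 12, 13]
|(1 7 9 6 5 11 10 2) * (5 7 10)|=|(1 10 2)(5 11)(6 7 9)|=6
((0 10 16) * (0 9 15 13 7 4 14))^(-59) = (0 15 14 9 4 16 7 10 13)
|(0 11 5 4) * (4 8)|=5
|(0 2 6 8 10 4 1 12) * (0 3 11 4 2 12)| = 12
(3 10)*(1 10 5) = (1 10 3 5) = [0, 10, 2, 5, 4, 1, 6, 7, 8, 9, 3]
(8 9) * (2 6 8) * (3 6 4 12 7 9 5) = (2 4 12 7 9)(3 6 8 5) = [0, 1, 4, 6, 12, 3, 8, 9, 5, 2, 10, 11, 7]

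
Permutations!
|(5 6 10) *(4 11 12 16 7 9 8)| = |(4 11 12 16 7 9 8)(5 6 10)| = 21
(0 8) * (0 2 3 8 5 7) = [5, 1, 3, 8, 4, 7, 6, 0, 2] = (0 5 7)(2 3 8)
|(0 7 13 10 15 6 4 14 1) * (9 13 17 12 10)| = |(0 7 17 12 10 15 6 4 14 1)(9 13)| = 10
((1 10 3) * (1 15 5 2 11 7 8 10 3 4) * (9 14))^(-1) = (1 4 10 8 7 11 2 5 15 3)(9 14)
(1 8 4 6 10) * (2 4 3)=[0, 8, 4, 2, 6, 5, 10, 7, 3, 9, 1]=(1 8 3 2 4 6 10)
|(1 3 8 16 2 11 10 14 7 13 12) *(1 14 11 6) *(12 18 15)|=|(1 3 8 16 2 6)(7 13 18 15 12 14)(10 11)|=6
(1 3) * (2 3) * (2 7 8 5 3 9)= (1 7 8 5 3)(2 9)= [0, 7, 9, 1, 4, 3, 6, 8, 5, 2]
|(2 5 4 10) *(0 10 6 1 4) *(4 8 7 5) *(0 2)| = |(0 10)(1 8 7 5 2 4 6)| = 14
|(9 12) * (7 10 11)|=|(7 10 11)(9 12)|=6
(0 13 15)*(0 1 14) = [13, 14, 2, 3, 4, 5, 6, 7, 8, 9, 10, 11, 12, 15, 0, 1] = (0 13 15 1 14)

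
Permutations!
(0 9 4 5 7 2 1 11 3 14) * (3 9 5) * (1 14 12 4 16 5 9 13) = (0 9 16 5 7 2 14)(1 11 13)(3 12 4) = [9, 11, 14, 12, 3, 7, 6, 2, 8, 16, 10, 13, 4, 1, 0, 15, 5]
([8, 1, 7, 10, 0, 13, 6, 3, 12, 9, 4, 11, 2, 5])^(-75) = [3, 1, 0, 12, 7, 13, 6, 8, 10, 9, 2, 11, 4, 5]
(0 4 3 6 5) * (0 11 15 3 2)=[4, 1, 0, 6, 2, 11, 5, 7, 8, 9, 10, 15, 12, 13, 14, 3]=(0 4 2)(3 6 5 11 15)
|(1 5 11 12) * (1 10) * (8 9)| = |(1 5 11 12 10)(8 9)| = 10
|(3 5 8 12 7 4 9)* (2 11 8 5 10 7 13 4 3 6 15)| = |(2 11 8 12 13 4 9 6 15)(3 10 7)| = 9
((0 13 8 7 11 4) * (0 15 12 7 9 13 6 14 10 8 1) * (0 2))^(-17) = ((0 6 14 10 8 9 13 1 2)(4 15 12 7 11))^(-17) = (0 6 14 10 8 9 13 1 2)(4 7 15 11 12)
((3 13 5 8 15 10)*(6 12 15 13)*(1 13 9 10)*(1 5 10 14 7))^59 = ((1 13 10 3 6 12 15 5 8 9 14 7))^59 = (1 7 14 9 8 5 15 12 6 3 10 13)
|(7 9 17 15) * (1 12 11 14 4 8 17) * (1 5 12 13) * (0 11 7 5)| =22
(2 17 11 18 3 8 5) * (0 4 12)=(0 4 12)(2 17 11 18 3 8 5)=[4, 1, 17, 8, 12, 2, 6, 7, 5, 9, 10, 18, 0, 13, 14, 15, 16, 11, 3]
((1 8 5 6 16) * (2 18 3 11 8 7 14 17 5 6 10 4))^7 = ((1 7 14 17 5 10 4 2 18 3 11 8 6 16))^7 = (1 2)(3 14)(4 16)(5 8)(6 10)(7 18)(11 17)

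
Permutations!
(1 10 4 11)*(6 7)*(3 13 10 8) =(1 8 3 13 10 4 11)(6 7) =[0, 8, 2, 13, 11, 5, 7, 6, 3, 9, 4, 1, 12, 10]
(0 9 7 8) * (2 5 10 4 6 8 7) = (0 9 2 5 10 4 6 8) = [9, 1, 5, 3, 6, 10, 8, 7, 0, 2, 4]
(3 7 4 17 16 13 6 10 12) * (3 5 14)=(3 7 4 17 16 13 6 10 12 5 14)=[0, 1, 2, 7, 17, 14, 10, 4, 8, 9, 12, 11, 5, 6, 3, 15, 13, 16]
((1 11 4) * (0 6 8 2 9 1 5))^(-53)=((0 6 8 2 9 1 11 4 5))^(-53)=(0 6 8 2 9 1 11 4 5)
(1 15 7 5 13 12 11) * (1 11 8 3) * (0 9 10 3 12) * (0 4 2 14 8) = (0 9 10 3 1 15 7 5 13 4 2 14 8 12) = [9, 15, 14, 1, 2, 13, 6, 5, 12, 10, 3, 11, 0, 4, 8, 7]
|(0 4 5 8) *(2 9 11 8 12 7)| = |(0 4 5 12 7 2 9 11 8)| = 9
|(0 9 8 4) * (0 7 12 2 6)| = |(0 9 8 4 7 12 2 6)| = 8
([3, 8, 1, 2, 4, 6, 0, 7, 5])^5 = (0 5 1 3 6 8 2)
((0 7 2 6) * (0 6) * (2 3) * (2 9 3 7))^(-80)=(9)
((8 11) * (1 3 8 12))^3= (1 11 3 12 8)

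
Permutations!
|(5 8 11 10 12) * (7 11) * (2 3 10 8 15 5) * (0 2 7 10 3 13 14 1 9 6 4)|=|(0 2 13 14 1 9 6 4)(5 15)(7 11 8 10 12)|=40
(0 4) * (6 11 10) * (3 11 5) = (0 4)(3 11 10 6 5) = [4, 1, 2, 11, 0, 3, 5, 7, 8, 9, 6, 10]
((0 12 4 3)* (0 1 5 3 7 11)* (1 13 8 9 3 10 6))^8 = (13)(0 7 12 11 4)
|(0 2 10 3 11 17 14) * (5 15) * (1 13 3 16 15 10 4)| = |(0 2 4 1 13 3 11 17 14)(5 10 16 15)| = 36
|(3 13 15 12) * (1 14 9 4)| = 4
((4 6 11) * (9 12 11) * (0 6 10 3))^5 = (0 4 9 3 11 6 10 12)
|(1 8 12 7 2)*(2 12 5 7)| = 6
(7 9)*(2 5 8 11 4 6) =[0, 1, 5, 3, 6, 8, 2, 9, 11, 7, 10, 4] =(2 5 8 11 4 6)(7 9)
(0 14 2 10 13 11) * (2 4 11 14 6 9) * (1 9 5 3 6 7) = (0 7 1 9 2 10 13 14 4 11)(3 6 5) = [7, 9, 10, 6, 11, 3, 5, 1, 8, 2, 13, 0, 12, 14, 4]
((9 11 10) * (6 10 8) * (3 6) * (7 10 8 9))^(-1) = ((3 6 8)(7 10)(9 11))^(-1) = (3 8 6)(7 10)(9 11)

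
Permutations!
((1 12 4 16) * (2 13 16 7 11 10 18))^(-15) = ((1 12 4 7 11 10 18 2 13 16))^(-15) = (1 10)(2 4)(7 13)(11 16)(12 18)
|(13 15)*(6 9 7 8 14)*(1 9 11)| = |(1 9 7 8 14 6 11)(13 15)| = 14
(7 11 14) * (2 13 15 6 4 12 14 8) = (2 13 15 6 4 12 14 7 11 8) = [0, 1, 13, 3, 12, 5, 4, 11, 2, 9, 10, 8, 14, 15, 7, 6]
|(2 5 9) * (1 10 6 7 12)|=15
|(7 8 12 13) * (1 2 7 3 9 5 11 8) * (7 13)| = 10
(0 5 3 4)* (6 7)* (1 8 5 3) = (0 3 4)(1 8 5)(6 7) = [3, 8, 2, 4, 0, 1, 7, 6, 5]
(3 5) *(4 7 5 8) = (3 8 4 7 5) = [0, 1, 2, 8, 7, 3, 6, 5, 4]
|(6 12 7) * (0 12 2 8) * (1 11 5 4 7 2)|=12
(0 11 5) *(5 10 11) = [5, 1, 2, 3, 4, 0, 6, 7, 8, 9, 11, 10] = (0 5)(10 11)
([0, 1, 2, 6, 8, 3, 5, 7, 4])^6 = (8)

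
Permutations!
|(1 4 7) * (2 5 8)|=|(1 4 7)(2 5 8)|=3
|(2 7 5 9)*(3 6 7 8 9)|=12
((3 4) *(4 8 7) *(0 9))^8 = (9)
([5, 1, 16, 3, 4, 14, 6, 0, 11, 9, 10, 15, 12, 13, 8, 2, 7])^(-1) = (0 7 16 2 15 11 8 14 5)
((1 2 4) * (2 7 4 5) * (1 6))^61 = ((1 7 4 6)(2 5))^61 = (1 7 4 6)(2 5)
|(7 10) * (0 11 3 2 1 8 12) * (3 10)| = |(0 11 10 7 3 2 1 8 12)| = 9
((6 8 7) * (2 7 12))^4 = ((2 7 6 8 12))^4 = (2 12 8 6 7)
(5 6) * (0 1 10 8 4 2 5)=(0 1 10 8 4 2 5 6)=[1, 10, 5, 3, 2, 6, 0, 7, 4, 9, 8]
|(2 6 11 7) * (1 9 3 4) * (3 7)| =8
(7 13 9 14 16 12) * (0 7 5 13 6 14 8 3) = (0 7 6 14 16 12 5 13 9 8 3) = [7, 1, 2, 0, 4, 13, 14, 6, 3, 8, 10, 11, 5, 9, 16, 15, 12]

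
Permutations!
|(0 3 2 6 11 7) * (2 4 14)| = 8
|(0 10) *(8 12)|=2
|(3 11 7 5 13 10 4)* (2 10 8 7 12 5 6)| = 11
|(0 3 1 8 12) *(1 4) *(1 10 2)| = 8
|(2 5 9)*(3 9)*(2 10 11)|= 6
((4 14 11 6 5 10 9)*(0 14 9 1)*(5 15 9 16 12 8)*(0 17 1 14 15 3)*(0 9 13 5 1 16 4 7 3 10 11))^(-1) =((0 15 13 5 11 6 10 14)(1 17 16 12 8)(3 9 7))^(-1) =(0 14 10 6 11 5 13 15)(1 8 12 16 17)(3 7 9)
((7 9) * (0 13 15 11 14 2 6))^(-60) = (0 11 6 15 2 13 14)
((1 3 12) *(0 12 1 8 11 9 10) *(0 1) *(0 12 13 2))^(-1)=((0 13 2)(1 3 12 8 11 9 10))^(-1)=(0 2 13)(1 10 9 11 8 12 3)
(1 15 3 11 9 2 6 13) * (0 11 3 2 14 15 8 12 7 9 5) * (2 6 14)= [11, 8, 14, 3, 4, 0, 13, 9, 12, 2, 10, 5, 7, 1, 15, 6]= (0 11 5)(1 8 12 7 9 2 14 15 6 13)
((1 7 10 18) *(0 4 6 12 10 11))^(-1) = (0 11 7 1 18 10 12 6 4)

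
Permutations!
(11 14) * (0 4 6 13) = (0 4 6 13)(11 14) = [4, 1, 2, 3, 6, 5, 13, 7, 8, 9, 10, 14, 12, 0, 11]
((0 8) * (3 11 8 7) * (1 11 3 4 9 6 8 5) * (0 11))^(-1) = ((0 7 4 9 6 8 11 5 1))^(-1) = (0 1 5 11 8 6 9 4 7)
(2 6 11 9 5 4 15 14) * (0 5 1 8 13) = (0 5 4 15 14 2 6 11 9 1 8 13) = [5, 8, 6, 3, 15, 4, 11, 7, 13, 1, 10, 9, 12, 0, 2, 14]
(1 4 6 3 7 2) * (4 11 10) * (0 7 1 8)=(0 7 2 8)(1 11 10 4 6 3)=[7, 11, 8, 1, 6, 5, 3, 2, 0, 9, 4, 10]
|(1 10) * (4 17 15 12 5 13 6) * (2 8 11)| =|(1 10)(2 8 11)(4 17 15 12 5 13 6)| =42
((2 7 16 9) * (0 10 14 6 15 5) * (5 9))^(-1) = ((0 10 14 6 15 9 2 7 16 5))^(-1) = (0 5 16 7 2 9 15 6 14 10)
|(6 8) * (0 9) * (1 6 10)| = 4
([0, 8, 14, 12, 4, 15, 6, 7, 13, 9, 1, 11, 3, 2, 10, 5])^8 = [0, 13, 10, 3, 4, 5, 6, 7, 2, 9, 8, 11, 12, 14, 1, 15]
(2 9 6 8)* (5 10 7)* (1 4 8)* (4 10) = (1 10 7 5 4 8 2 9 6) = [0, 10, 9, 3, 8, 4, 1, 5, 2, 6, 7]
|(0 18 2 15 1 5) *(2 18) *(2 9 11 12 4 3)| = 10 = |(18)(0 9 11 12 4 3 2 15 1 5)|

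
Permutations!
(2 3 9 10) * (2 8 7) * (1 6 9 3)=[0, 6, 1, 3, 4, 5, 9, 2, 7, 10, 8]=(1 6 9 10 8 7 2)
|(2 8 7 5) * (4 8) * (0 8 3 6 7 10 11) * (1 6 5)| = 12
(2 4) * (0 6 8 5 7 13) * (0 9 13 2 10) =[6, 1, 4, 3, 10, 7, 8, 2, 5, 13, 0, 11, 12, 9] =(0 6 8 5 7 2 4 10)(9 13)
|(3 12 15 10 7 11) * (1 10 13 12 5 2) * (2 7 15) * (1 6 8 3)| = |(1 10 15 13 12 2 6 8 3 5 7 11)| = 12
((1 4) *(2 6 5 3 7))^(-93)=(1 4)(2 5 7 6 3)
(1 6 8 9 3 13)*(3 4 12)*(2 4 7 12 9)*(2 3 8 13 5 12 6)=(1 2 4 9 7 6 13)(3 5 12 8)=[0, 2, 4, 5, 9, 12, 13, 6, 3, 7, 10, 11, 8, 1]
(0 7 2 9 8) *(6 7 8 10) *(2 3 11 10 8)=[2, 1, 9, 11, 4, 5, 7, 3, 0, 8, 6, 10]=(0 2 9 8)(3 11 10 6 7)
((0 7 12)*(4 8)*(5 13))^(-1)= ((0 7 12)(4 8)(5 13))^(-1)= (0 12 7)(4 8)(5 13)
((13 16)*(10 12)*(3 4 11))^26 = (16)(3 11 4)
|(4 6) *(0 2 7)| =6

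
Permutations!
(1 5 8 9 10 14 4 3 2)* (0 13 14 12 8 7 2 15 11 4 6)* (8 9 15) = (0 13 14 6)(1 5 7 2)(3 8 15 11 4)(9 10 12) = [13, 5, 1, 8, 3, 7, 0, 2, 15, 10, 12, 4, 9, 14, 6, 11]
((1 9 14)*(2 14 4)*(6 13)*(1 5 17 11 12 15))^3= ((1 9 4 2 14 5 17 11 12 15)(6 13))^3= (1 2 17 15 4 5 12 9 14 11)(6 13)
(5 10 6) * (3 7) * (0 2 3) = (0 2 3 7)(5 10 6) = [2, 1, 3, 7, 4, 10, 5, 0, 8, 9, 6]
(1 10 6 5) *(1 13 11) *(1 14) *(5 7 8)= (1 10 6 7 8 5 13 11 14)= [0, 10, 2, 3, 4, 13, 7, 8, 5, 9, 6, 14, 12, 11, 1]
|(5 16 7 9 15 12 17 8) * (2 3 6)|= 24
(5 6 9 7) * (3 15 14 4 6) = [0, 1, 2, 15, 6, 3, 9, 5, 8, 7, 10, 11, 12, 13, 4, 14] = (3 15 14 4 6 9 7 5)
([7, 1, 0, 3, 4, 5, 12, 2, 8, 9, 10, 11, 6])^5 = (0 2 7)(6 12)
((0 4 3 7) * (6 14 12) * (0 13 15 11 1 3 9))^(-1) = (0 9 4)(1 11 15 13 7 3)(6 12 14)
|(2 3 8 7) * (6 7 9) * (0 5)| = 6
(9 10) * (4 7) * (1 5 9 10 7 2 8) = (10)(1 5 9 7 4 2 8) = [0, 5, 8, 3, 2, 9, 6, 4, 1, 7, 10]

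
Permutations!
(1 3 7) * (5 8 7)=(1 3 5 8 7)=[0, 3, 2, 5, 4, 8, 6, 1, 7]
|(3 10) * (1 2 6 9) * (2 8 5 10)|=|(1 8 5 10 3 2 6 9)|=8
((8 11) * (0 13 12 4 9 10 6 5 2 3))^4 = ((0 13 12 4 9 10 6 5 2 3)(8 11))^4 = (0 9 2 12 6)(3 4 5 13 10)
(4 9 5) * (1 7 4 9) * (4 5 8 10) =(1 7 5 9 8 10 4) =[0, 7, 2, 3, 1, 9, 6, 5, 10, 8, 4]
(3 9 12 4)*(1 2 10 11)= (1 2 10 11)(3 9 12 4)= [0, 2, 10, 9, 3, 5, 6, 7, 8, 12, 11, 1, 4]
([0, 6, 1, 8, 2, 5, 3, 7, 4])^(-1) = [0, 2, 4, 6, 8, 5, 1, 7, 3]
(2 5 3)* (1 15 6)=(1 15 6)(2 5 3)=[0, 15, 5, 2, 4, 3, 1, 7, 8, 9, 10, 11, 12, 13, 14, 6]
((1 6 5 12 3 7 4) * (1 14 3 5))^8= (14)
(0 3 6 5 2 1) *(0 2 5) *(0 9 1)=[3, 2, 0, 6, 4, 5, 9, 7, 8, 1]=(0 3 6 9 1 2)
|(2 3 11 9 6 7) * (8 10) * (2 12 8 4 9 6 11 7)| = 10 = |(2 3 7 12 8 10 4 9 11 6)|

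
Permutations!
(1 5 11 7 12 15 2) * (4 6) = (1 5 11 7 12 15 2)(4 6) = [0, 5, 1, 3, 6, 11, 4, 12, 8, 9, 10, 7, 15, 13, 14, 2]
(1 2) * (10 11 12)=(1 2)(10 11 12)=[0, 2, 1, 3, 4, 5, 6, 7, 8, 9, 11, 12, 10]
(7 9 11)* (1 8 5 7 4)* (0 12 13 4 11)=[12, 8, 2, 3, 1, 7, 6, 9, 5, 0, 10, 11, 13, 4]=(0 12 13 4 1 8 5 7 9)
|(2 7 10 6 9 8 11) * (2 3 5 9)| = |(2 7 10 6)(3 5 9 8 11)| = 20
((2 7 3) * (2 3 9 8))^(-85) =(2 8 9 7)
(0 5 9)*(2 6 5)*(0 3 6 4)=(0 2 4)(3 6 5 9)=[2, 1, 4, 6, 0, 9, 5, 7, 8, 3]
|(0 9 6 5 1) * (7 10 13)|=|(0 9 6 5 1)(7 10 13)|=15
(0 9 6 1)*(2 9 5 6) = (0 5 6 1)(2 9) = [5, 0, 9, 3, 4, 6, 1, 7, 8, 2]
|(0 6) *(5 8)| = 2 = |(0 6)(5 8)|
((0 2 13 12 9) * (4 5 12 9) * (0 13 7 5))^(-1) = ((0 2 7 5 12 4)(9 13))^(-1) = (0 4 12 5 7 2)(9 13)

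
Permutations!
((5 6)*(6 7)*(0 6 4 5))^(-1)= ((0 6)(4 5 7))^(-1)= (0 6)(4 7 5)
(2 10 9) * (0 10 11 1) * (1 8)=[10, 0, 11, 3, 4, 5, 6, 7, 1, 2, 9, 8]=(0 10 9 2 11 8 1)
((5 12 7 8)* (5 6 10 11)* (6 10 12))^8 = (5 6 12 7 8 10 11)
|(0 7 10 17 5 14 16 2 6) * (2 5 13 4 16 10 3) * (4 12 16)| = 35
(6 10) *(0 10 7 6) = (0 10)(6 7) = [10, 1, 2, 3, 4, 5, 7, 6, 8, 9, 0]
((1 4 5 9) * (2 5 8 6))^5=((1 4 8 6 2 5 9))^5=(1 5 6 4 9 2 8)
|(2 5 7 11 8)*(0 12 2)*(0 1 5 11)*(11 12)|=6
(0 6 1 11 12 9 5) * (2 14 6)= (0 2 14 6 1 11 12 9 5)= [2, 11, 14, 3, 4, 0, 1, 7, 8, 5, 10, 12, 9, 13, 6]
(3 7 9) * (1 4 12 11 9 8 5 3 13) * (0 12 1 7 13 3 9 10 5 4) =(0 12 11 10 5 9 3 13 7 8 4 1) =[12, 0, 2, 13, 1, 9, 6, 8, 4, 3, 5, 10, 11, 7]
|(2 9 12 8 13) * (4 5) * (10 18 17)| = |(2 9 12 8 13)(4 5)(10 18 17)| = 30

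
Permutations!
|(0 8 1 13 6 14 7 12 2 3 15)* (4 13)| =12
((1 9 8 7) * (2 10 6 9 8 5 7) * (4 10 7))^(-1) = (1 7 2 8)(4 5 9 6 10)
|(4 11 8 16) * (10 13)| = 4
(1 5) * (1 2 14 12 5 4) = (1 4)(2 14 12 5) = [0, 4, 14, 3, 1, 2, 6, 7, 8, 9, 10, 11, 5, 13, 12]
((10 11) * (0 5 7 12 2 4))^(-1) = (0 4 2 12 7 5)(10 11)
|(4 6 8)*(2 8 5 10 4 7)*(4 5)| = 6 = |(2 8 7)(4 6)(5 10)|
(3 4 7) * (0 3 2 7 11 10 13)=(0 3 4 11 10 13)(2 7)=[3, 1, 7, 4, 11, 5, 6, 2, 8, 9, 13, 10, 12, 0]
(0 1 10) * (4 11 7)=(0 1 10)(4 11 7)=[1, 10, 2, 3, 11, 5, 6, 4, 8, 9, 0, 7]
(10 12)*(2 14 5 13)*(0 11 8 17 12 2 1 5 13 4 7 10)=(0 11 8 17 12)(1 5 4 7 10 2 14 13)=[11, 5, 14, 3, 7, 4, 6, 10, 17, 9, 2, 8, 0, 1, 13, 15, 16, 12]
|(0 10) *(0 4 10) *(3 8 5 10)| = |(3 8 5 10 4)| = 5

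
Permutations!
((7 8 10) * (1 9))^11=(1 9)(7 10 8)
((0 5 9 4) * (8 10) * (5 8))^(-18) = (10)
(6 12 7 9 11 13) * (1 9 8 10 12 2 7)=(1 9 11 13 6 2 7 8 10 12)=[0, 9, 7, 3, 4, 5, 2, 8, 10, 11, 12, 13, 1, 6]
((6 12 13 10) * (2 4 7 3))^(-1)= ((2 4 7 3)(6 12 13 10))^(-1)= (2 3 7 4)(6 10 13 12)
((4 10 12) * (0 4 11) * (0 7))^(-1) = (0 7 11 12 10 4)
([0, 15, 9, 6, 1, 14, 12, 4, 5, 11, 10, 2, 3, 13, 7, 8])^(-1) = (1 4 7 14 5 8 15)(2 11 9)(3 12 6)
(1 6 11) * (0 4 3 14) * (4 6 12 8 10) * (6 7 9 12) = (0 7 9 12 8 10 4 3 14)(1 6 11) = [7, 6, 2, 14, 3, 5, 11, 9, 10, 12, 4, 1, 8, 13, 0]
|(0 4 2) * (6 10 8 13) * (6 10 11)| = |(0 4 2)(6 11)(8 13 10)| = 6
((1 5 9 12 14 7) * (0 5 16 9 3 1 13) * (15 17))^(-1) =(0 13 7 14 12 9 16 1 3 5)(15 17)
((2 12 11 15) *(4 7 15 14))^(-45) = (2 4 12 7 11 15 14)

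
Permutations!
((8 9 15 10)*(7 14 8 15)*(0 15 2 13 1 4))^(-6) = ((0 15 10 2 13 1 4)(7 14 8 9))^(-6) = (0 15 10 2 13 1 4)(7 8)(9 14)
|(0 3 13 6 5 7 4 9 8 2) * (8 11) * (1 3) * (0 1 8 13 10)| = |(0 8 2 1 3 10)(4 9 11 13 6 5 7)| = 42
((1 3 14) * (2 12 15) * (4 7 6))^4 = ((1 3 14)(2 12 15)(4 7 6))^4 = (1 3 14)(2 12 15)(4 7 6)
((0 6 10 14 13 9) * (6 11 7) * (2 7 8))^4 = ((0 11 8 2 7 6 10 14 13 9))^4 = (0 7 13 8 10)(2 14 11 6 9)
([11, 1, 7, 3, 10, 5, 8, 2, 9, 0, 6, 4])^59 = (0 10 9 4 8 11 6)(2 7)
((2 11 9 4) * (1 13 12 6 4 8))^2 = (1 12 4 11 8 13 6 2 9)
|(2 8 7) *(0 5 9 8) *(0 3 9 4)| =|(0 5 4)(2 3 9 8 7)| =15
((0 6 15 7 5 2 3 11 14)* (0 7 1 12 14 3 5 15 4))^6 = ((0 6 4)(1 12 14 7 15)(2 5)(3 11))^6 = (1 12 14 7 15)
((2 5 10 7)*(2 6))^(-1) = ((2 5 10 7 6))^(-1) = (2 6 7 10 5)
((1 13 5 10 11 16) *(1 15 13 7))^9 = ((1 7)(5 10 11 16 15 13))^9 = (1 7)(5 16)(10 15)(11 13)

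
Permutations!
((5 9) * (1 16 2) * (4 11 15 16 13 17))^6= (1 16 11 17)(2 15 4 13)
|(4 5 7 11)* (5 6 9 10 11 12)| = 15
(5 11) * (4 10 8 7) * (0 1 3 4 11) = (0 1 3 4 10 8 7 11 5) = [1, 3, 2, 4, 10, 0, 6, 11, 7, 9, 8, 5]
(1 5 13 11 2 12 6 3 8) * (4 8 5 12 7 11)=(1 12 6 3 5 13 4 8)(2 7 11)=[0, 12, 7, 5, 8, 13, 3, 11, 1, 9, 10, 2, 6, 4]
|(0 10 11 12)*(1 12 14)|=|(0 10 11 14 1 12)|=6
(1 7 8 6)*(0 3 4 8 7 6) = [3, 6, 2, 4, 8, 5, 1, 7, 0] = (0 3 4 8)(1 6)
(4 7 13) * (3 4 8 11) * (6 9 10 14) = (3 4 7 13 8 11)(6 9 10 14) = [0, 1, 2, 4, 7, 5, 9, 13, 11, 10, 14, 3, 12, 8, 6]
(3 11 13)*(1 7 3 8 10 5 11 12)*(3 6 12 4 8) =(1 7 6 12)(3 4 8 10 5 11 13) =[0, 7, 2, 4, 8, 11, 12, 6, 10, 9, 5, 13, 1, 3]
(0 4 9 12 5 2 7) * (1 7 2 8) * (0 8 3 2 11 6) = (0 4 9 12 5 3 2 11 6)(1 7 8) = [4, 7, 11, 2, 9, 3, 0, 8, 1, 12, 10, 6, 5]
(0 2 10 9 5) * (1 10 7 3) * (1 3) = (0 2 7 1 10 9 5) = [2, 10, 7, 3, 4, 0, 6, 1, 8, 5, 9]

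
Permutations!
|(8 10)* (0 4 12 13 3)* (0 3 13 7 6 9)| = |(13)(0 4 12 7 6 9)(8 10)| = 6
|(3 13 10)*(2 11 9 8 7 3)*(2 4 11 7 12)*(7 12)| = |(2 12)(3 13 10 4 11 9 8 7)| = 8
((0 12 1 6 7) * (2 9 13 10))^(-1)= (0 7 6 1 12)(2 10 13 9)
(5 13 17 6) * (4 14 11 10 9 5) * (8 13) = (4 14 11 10 9 5 8 13 17 6) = [0, 1, 2, 3, 14, 8, 4, 7, 13, 5, 9, 10, 12, 17, 11, 15, 16, 6]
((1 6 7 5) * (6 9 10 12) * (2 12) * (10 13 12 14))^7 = (2 14 10)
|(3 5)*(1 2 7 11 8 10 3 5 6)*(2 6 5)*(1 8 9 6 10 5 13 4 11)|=12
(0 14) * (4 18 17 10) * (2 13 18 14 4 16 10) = [4, 1, 13, 3, 14, 5, 6, 7, 8, 9, 16, 11, 12, 18, 0, 15, 10, 2, 17] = (0 4 14)(2 13 18 17)(10 16)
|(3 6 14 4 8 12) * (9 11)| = 6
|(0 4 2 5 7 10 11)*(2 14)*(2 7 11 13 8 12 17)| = |(0 4 14 7 10 13 8 12 17 2 5 11)| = 12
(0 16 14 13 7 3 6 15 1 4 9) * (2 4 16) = [2, 16, 4, 6, 9, 5, 15, 3, 8, 0, 10, 11, 12, 7, 13, 1, 14] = (0 2 4 9)(1 16 14 13 7 3 6 15)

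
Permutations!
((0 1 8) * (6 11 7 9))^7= ((0 1 8)(6 11 7 9))^7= (0 1 8)(6 9 7 11)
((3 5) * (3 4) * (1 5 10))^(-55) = (10) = ((1 5 4 3 10))^(-55)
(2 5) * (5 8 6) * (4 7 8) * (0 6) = (0 6 5 2 4 7 8) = [6, 1, 4, 3, 7, 2, 5, 8, 0]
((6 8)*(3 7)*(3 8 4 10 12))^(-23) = (3 10 6 7 12 4 8)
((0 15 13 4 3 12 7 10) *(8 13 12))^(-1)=((0 15 12 7 10)(3 8 13 4))^(-1)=(0 10 7 12 15)(3 4 13 8)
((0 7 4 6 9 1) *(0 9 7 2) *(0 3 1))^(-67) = (0 1 2 9 3)(4 7 6)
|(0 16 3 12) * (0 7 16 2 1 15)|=4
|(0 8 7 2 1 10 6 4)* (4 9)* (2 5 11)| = |(0 8 7 5 11 2 1 10 6 9 4)| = 11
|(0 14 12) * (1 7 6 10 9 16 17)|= |(0 14 12)(1 7 6 10 9 16 17)|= 21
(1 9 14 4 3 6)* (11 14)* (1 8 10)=[0, 9, 2, 6, 3, 5, 8, 7, 10, 11, 1, 14, 12, 13, 4]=(1 9 11 14 4 3 6 8 10)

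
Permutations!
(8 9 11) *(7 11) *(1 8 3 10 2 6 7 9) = (1 8)(2 6 7 11 3 10) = [0, 8, 6, 10, 4, 5, 7, 11, 1, 9, 2, 3]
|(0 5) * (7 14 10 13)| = |(0 5)(7 14 10 13)| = 4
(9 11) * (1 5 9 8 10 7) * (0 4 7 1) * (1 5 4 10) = (0 10 5 9 11 8 1 4 7) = [10, 4, 2, 3, 7, 9, 6, 0, 1, 11, 5, 8]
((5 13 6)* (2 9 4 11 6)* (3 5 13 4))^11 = (2 5 6 9 4 13 3 11) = ((2 9 3 5 4 11 6 13))^11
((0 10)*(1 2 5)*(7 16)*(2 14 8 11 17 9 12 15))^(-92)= (1 2 12 17 8)(5 15 9 11 14)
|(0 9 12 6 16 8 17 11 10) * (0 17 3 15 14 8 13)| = 12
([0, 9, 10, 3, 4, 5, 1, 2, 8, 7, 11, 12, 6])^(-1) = (1 6 12 11 10 2 7 9)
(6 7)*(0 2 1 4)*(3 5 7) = (0 2 1 4)(3 5 7 6) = [2, 4, 1, 5, 0, 7, 3, 6]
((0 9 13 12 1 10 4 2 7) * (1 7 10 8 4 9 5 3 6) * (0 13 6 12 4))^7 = (0 2 5 10 3 9 12 6 7 1 13 8 4) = ((0 5 3 12 7 13 4 2 10 9 6 1 8))^7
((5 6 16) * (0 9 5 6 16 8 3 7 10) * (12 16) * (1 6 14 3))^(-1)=(0 10 7 3 14 16 12 5 9)(1 8 6)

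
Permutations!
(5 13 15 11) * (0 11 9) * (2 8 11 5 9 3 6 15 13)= (0 5 2 8 11 9)(3 6 15)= [5, 1, 8, 6, 4, 2, 15, 7, 11, 0, 10, 9, 12, 13, 14, 3]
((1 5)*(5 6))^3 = (6)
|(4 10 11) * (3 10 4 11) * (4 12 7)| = |(3 10)(4 12 7)| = 6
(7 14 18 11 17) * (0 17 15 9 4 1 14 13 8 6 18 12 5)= (0 17 7 13 8 6 18 11 15 9 4 1 14 12 5)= [17, 14, 2, 3, 1, 0, 18, 13, 6, 4, 10, 15, 5, 8, 12, 9, 16, 7, 11]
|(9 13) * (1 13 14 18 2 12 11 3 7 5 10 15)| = |(1 13 9 14 18 2 12 11 3 7 5 10 15)| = 13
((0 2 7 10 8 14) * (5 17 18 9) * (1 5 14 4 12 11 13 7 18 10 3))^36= (0 2 18 9 14)(1 10 12 7 5 8 11 3 17 4 13)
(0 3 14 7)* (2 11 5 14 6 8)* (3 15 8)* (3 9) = (0 15 8 2 11 5 14 7)(3 6 9) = [15, 1, 11, 6, 4, 14, 9, 0, 2, 3, 10, 5, 12, 13, 7, 8]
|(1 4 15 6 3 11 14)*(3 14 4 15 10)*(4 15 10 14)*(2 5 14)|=10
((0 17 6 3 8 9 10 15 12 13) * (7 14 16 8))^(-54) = ((0 17 6 3 7 14 16 8 9 10 15 12 13))^(-54) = (0 12 10 8 14 3 17 13 15 9 16 7 6)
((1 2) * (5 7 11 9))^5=((1 2)(5 7 11 9))^5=(1 2)(5 7 11 9)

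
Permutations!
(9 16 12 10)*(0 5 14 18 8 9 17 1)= (0 5 14 18 8 9 16 12 10 17 1)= [5, 0, 2, 3, 4, 14, 6, 7, 9, 16, 17, 11, 10, 13, 18, 15, 12, 1, 8]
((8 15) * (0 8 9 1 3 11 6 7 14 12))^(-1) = (0 12 14 7 6 11 3 1 9 15 8)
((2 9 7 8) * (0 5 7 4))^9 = ((0 5 7 8 2 9 4))^9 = (0 7 2 4 5 8 9)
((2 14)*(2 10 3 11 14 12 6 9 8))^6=(2 12 6 9 8)(3 14)(10 11)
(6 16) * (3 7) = [0, 1, 2, 7, 4, 5, 16, 3, 8, 9, 10, 11, 12, 13, 14, 15, 6] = (3 7)(6 16)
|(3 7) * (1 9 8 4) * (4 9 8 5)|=10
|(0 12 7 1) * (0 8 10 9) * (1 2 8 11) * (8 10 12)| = |(0 8 12 7 2 10 9)(1 11)| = 14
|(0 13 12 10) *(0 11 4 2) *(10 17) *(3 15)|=8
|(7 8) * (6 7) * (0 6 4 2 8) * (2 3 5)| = 15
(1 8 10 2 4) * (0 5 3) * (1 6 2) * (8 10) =(0 5 3)(1 10)(2 4 6) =[5, 10, 4, 0, 6, 3, 2, 7, 8, 9, 1]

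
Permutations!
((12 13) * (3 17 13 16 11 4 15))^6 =(3 4 16 13)(11 12 17 15)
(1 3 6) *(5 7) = (1 3 6)(5 7) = [0, 3, 2, 6, 4, 7, 1, 5]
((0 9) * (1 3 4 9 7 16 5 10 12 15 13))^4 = (0 10 1)(3 7 12)(4 16 15)(5 13 9)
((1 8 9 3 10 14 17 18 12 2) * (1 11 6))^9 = (1 2 17 3)(6 12 14 9)(8 11 18 10)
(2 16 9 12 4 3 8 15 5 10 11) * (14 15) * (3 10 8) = (2 16 9 12 4 10 11)(5 8 14 15) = [0, 1, 16, 3, 10, 8, 6, 7, 14, 12, 11, 2, 4, 13, 15, 5, 9]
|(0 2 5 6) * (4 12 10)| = |(0 2 5 6)(4 12 10)| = 12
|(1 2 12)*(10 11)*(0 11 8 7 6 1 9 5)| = 11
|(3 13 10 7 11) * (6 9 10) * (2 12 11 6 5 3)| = |(2 12 11)(3 13 5)(6 9 10 7)| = 12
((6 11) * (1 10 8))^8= (11)(1 8 10)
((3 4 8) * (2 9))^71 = (2 9)(3 8 4)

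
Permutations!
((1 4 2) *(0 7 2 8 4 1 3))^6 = (8)(0 2)(3 7)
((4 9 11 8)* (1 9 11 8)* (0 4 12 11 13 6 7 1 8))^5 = (0 1 6 4 9 7 13)(8 11 12)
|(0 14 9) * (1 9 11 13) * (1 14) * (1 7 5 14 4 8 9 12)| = 18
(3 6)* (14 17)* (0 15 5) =(0 15 5)(3 6)(14 17) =[15, 1, 2, 6, 4, 0, 3, 7, 8, 9, 10, 11, 12, 13, 17, 5, 16, 14]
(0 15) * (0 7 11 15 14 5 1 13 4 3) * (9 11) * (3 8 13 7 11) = (0 14 5 1 7 9 3)(4 8 13)(11 15) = [14, 7, 2, 0, 8, 1, 6, 9, 13, 3, 10, 15, 12, 4, 5, 11]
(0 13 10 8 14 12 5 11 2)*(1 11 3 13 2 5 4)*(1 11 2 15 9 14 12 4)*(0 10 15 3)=(0 3 13 15 9 14 4 11 5)(1 2 10 8 12)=[3, 2, 10, 13, 11, 0, 6, 7, 12, 14, 8, 5, 1, 15, 4, 9]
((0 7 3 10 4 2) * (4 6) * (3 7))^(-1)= ((0 3 10 6 4 2))^(-1)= (0 2 4 6 10 3)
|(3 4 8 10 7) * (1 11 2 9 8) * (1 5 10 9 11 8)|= 30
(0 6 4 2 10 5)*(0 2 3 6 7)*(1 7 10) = (0 10 5 2 1 7)(3 6 4) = [10, 7, 1, 6, 3, 2, 4, 0, 8, 9, 5]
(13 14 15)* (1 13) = [0, 13, 2, 3, 4, 5, 6, 7, 8, 9, 10, 11, 12, 14, 15, 1] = (1 13 14 15)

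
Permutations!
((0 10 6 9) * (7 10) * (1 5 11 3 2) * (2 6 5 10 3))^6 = (0 7 3 6 9)(1 10 5 11 2)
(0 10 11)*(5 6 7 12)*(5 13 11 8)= (0 10 8 5 6 7 12 13 11)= [10, 1, 2, 3, 4, 6, 7, 12, 5, 9, 8, 0, 13, 11]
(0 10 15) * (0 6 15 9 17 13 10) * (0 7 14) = (0 7 14)(6 15)(9 17 13 10) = [7, 1, 2, 3, 4, 5, 15, 14, 8, 17, 9, 11, 12, 10, 0, 6, 16, 13]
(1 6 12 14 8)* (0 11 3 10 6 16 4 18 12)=(0 11 3 10 6)(1 16 4 18 12 14 8)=[11, 16, 2, 10, 18, 5, 0, 7, 1, 9, 6, 3, 14, 13, 8, 15, 4, 17, 12]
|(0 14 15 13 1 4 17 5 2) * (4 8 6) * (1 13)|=10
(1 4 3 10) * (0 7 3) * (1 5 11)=(0 7 3 10 5 11 1 4)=[7, 4, 2, 10, 0, 11, 6, 3, 8, 9, 5, 1]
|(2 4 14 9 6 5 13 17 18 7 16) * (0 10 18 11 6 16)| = 20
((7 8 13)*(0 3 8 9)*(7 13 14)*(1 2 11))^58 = (0 7 8)(1 2 11)(3 9 14)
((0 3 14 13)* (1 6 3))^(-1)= (0 13 14 3 6 1)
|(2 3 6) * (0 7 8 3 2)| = |(0 7 8 3 6)| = 5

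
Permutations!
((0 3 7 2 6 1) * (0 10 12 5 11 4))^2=((0 3 7 2 6 1 10 12 5 11 4))^2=(0 7 6 10 5 4 3 2 1 12 11)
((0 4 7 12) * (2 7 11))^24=(12)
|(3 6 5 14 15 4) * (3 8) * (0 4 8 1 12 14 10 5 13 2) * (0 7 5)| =14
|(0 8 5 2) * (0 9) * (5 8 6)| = 5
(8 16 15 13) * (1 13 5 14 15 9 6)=(1 13 8 16 9 6)(5 14 15)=[0, 13, 2, 3, 4, 14, 1, 7, 16, 6, 10, 11, 12, 8, 15, 5, 9]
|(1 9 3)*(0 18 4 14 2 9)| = 8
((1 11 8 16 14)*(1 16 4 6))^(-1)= (1 6 4 8 11)(14 16)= ((1 11 8 4 6)(14 16))^(-1)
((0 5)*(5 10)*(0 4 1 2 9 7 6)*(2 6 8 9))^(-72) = (10)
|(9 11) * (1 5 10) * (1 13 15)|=10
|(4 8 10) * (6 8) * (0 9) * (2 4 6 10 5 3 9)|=|(0 2 4 10 6 8 5 3 9)|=9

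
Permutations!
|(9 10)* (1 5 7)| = 6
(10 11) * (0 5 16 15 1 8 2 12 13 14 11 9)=(0 5 16 15 1 8 2 12 13 14 11 10 9)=[5, 8, 12, 3, 4, 16, 6, 7, 2, 0, 9, 10, 13, 14, 11, 1, 15]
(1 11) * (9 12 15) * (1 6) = (1 11 6)(9 12 15) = [0, 11, 2, 3, 4, 5, 1, 7, 8, 12, 10, 6, 15, 13, 14, 9]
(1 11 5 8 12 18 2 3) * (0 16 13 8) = (0 16 13 8 12 18 2 3 1 11 5) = [16, 11, 3, 1, 4, 0, 6, 7, 12, 9, 10, 5, 18, 8, 14, 15, 13, 17, 2]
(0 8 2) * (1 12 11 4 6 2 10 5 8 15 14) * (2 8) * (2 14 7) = (0 15 7 2)(1 12 11 4 6 8 10 5 14) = [15, 12, 0, 3, 6, 14, 8, 2, 10, 9, 5, 4, 11, 13, 1, 7]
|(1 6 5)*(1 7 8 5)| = 6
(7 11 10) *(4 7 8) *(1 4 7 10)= (1 4 10 8 7 11)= [0, 4, 2, 3, 10, 5, 6, 11, 7, 9, 8, 1]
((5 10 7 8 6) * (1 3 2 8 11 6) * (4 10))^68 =((1 3 2 8)(4 10 7 11 6 5))^68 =(4 7 6)(5 10 11)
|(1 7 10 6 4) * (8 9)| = |(1 7 10 6 4)(8 9)| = 10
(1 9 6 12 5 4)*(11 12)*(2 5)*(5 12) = (1 9 6 11 5 4)(2 12) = [0, 9, 12, 3, 1, 4, 11, 7, 8, 6, 10, 5, 2]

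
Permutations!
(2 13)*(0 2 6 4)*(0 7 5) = (0 2 13 6 4 7 5) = [2, 1, 13, 3, 7, 0, 4, 5, 8, 9, 10, 11, 12, 6]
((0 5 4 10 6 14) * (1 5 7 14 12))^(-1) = ((0 7 14)(1 5 4 10 6 12))^(-1) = (0 14 7)(1 12 6 10 4 5)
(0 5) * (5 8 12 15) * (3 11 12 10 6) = (0 8 10 6 3 11 12 15 5) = [8, 1, 2, 11, 4, 0, 3, 7, 10, 9, 6, 12, 15, 13, 14, 5]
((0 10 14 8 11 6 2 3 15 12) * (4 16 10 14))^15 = (16)(0 3 11)(2 8 12)(6 14 15)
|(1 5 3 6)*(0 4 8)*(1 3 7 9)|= |(0 4 8)(1 5 7 9)(3 6)|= 12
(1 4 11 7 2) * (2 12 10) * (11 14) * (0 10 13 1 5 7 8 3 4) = (0 10 2 5 7 12 13 1)(3 4 14 11 8) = [10, 0, 5, 4, 14, 7, 6, 12, 3, 9, 2, 8, 13, 1, 11]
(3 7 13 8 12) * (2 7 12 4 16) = (2 7 13 8 4 16)(3 12) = [0, 1, 7, 12, 16, 5, 6, 13, 4, 9, 10, 11, 3, 8, 14, 15, 2]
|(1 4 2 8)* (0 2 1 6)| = 4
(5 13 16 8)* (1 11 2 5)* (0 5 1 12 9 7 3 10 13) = (0 5)(1 11 2)(3 10 13 16 8 12 9 7) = [5, 11, 1, 10, 4, 0, 6, 3, 12, 7, 13, 2, 9, 16, 14, 15, 8]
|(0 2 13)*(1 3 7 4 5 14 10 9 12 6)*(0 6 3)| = 40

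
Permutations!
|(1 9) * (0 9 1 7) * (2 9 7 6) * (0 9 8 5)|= |(0 7 9 6 2 8 5)|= 7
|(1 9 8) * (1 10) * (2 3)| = 4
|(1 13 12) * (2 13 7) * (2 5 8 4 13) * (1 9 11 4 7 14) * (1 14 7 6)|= |(14)(1 7 5 8 6)(4 13 12 9 11)|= 5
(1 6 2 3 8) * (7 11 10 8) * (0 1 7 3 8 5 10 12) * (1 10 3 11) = (0 10 5 3 11 12)(1 6 2 8 7) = [10, 6, 8, 11, 4, 3, 2, 1, 7, 9, 5, 12, 0]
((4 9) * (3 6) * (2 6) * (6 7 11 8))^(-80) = (2 6 11)(3 8 7)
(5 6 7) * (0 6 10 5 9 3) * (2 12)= (0 6 7 9 3)(2 12)(5 10)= [6, 1, 12, 0, 4, 10, 7, 9, 8, 3, 5, 11, 2]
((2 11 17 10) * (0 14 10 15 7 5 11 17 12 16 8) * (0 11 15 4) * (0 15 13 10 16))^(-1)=((0 14 16 8 11 12)(2 17 4 15 7 5 13 10))^(-1)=(0 12 11 8 16 14)(2 10 13 5 7 15 4 17)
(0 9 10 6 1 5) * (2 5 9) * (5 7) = (0 2 7 5)(1 9 10 6) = [2, 9, 7, 3, 4, 0, 1, 5, 8, 10, 6]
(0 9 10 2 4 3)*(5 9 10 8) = [10, 1, 4, 0, 3, 9, 6, 7, 5, 8, 2] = (0 10 2 4 3)(5 9 8)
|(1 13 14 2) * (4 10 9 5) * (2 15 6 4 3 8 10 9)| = 12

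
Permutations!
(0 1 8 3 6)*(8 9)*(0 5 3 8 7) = [1, 9, 2, 6, 4, 3, 5, 0, 8, 7] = (0 1 9 7)(3 6 5)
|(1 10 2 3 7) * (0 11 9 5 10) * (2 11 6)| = 12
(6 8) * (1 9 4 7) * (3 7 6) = [0, 9, 2, 7, 6, 5, 8, 1, 3, 4] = (1 9 4 6 8 3 7)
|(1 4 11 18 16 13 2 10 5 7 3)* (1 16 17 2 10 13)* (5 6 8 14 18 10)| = 15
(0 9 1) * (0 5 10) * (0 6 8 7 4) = (0 9 1 5 10 6 8 7 4) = [9, 5, 2, 3, 0, 10, 8, 4, 7, 1, 6]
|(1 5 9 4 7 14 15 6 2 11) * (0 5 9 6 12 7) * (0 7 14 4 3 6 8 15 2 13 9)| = |(0 5 8 15 12 14 2 11 1)(3 6 13 9)(4 7)| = 36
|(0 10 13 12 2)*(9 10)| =6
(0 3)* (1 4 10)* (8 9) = [3, 4, 2, 0, 10, 5, 6, 7, 9, 8, 1] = (0 3)(1 4 10)(8 9)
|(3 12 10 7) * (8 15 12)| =|(3 8 15 12 10 7)| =6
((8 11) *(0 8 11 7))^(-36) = ((11)(0 8 7))^(-36) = (11)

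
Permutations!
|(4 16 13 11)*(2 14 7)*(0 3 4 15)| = 21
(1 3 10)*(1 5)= [0, 3, 2, 10, 4, 1, 6, 7, 8, 9, 5]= (1 3 10 5)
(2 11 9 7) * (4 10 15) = [0, 1, 11, 3, 10, 5, 6, 2, 8, 7, 15, 9, 12, 13, 14, 4] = (2 11 9 7)(4 10 15)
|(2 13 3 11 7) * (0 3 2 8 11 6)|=|(0 3 6)(2 13)(7 8 11)|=6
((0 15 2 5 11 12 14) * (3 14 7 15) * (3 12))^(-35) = ((0 12 7 15 2 5 11 3 14))^(-35) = (0 12 7 15 2 5 11 3 14)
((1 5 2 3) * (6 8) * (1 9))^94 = (1 9 3 2 5) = ((1 5 2 3 9)(6 8))^94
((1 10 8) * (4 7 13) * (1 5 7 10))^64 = ((4 10 8 5 7 13))^64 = (4 7 8)(5 10 13)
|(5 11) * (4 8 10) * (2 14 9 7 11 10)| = 9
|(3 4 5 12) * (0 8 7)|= |(0 8 7)(3 4 5 12)|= 12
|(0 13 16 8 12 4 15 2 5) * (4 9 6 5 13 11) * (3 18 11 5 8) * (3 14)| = 36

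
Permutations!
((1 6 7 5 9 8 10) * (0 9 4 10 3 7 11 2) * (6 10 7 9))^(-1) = ((0 6 11 2)(1 10)(3 9 8)(4 7 5))^(-1) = (0 2 11 6)(1 10)(3 8 9)(4 5 7)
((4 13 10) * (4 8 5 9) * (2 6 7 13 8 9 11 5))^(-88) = (13)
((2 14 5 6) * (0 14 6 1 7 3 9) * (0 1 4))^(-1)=(0 4 5 14)(1 9 3 7)(2 6)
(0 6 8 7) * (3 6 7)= (0 7)(3 6 8)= [7, 1, 2, 6, 4, 5, 8, 0, 3]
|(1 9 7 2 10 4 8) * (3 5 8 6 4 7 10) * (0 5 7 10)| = |(10)(0 5 8 1 9)(2 3 7)(4 6)| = 30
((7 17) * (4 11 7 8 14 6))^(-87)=((4 11 7 17 8 14 6))^(-87)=(4 8 11 14 7 6 17)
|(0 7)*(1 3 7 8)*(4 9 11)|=15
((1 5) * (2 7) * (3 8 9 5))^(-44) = (1 3 8 9 5)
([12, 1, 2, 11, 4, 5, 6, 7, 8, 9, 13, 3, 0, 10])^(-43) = (0 12)(3 11)(10 13)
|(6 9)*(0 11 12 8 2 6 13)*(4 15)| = |(0 11 12 8 2 6 9 13)(4 15)| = 8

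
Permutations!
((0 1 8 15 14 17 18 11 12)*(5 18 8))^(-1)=(0 12 11 18 5 1)(8 17 14 15)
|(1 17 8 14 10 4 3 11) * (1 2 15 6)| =|(1 17 8 14 10 4 3 11 2 15 6)| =11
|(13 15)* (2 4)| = 2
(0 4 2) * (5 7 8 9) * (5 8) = [4, 1, 0, 3, 2, 7, 6, 5, 9, 8] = (0 4 2)(5 7)(8 9)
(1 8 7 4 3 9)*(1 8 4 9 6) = (1 4 3 6)(7 9 8) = [0, 4, 2, 6, 3, 5, 1, 9, 7, 8]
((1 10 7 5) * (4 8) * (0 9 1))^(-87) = ((0 9 1 10 7 5)(4 8))^(-87) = (0 10)(1 5)(4 8)(7 9)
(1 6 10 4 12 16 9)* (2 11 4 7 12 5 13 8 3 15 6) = (1 2 11 4 5 13 8 3 15 6 10 7 12 16 9) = [0, 2, 11, 15, 5, 13, 10, 12, 3, 1, 7, 4, 16, 8, 14, 6, 9]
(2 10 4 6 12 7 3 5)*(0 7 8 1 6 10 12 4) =(0 7 3 5 2 12 8 1 6 4 10) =[7, 6, 12, 5, 10, 2, 4, 3, 1, 9, 0, 11, 8]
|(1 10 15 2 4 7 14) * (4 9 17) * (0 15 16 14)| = 28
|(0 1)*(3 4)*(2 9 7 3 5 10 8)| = |(0 1)(2 9 7 3 4 5 10 8)| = 8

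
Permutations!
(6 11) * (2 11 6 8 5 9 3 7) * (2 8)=[0, 1, 11, 7, 4, 9, 6, 8, 5, 3, 10, 2]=(2 11)(3 7 8 5 9)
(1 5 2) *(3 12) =(1 5 2)(3 12) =[0, 5, 1, 12, 4, 2, 6, 7, 8, 9, 10, 11, 3]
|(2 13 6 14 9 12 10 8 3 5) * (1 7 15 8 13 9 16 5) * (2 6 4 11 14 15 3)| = 39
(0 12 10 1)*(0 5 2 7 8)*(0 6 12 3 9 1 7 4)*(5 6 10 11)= (0 3 9 1 6 12 11 5 2 4)(7 8 10)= [3, 6, 4, 9, 0, 2, 12, 8, 10, 1, 7, 5, 11]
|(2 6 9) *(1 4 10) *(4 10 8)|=|(1 10)(2 6 9)(4 8)|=6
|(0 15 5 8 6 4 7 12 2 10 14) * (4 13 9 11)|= 14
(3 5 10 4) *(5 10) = [0, 1, 2, 10, 3, 5, 6, 7, 8, 9, 4] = (3 10 4)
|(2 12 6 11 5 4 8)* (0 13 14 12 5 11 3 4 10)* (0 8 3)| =|(0 13 14 12 6)(2 5 10 8)(3 4)| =20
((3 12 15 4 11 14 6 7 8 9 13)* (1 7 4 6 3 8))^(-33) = (1 7)(3 15 4 14 12 6 11)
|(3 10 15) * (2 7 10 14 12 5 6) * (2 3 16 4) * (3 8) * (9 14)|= 42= |(2 7 10 15 16 4)(3 9 14 12 5 6 8)|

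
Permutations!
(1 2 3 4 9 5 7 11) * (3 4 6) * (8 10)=(1 2 4 9 5 7 11)(3 6)(8 10)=[0, 2, 4, 6, 9, 7, 3, 11, 10, 5, 8, 1]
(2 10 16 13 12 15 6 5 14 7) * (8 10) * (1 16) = (1 16 13 12 15 6 5 14 7 2 8 10) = [0, 16, 8, 3, 4, 14, 5, 2, 10, 9, 1, 11, 15, 12, 7, 6, 13]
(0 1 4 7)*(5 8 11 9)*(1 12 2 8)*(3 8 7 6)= (0 12 2 7)(1 4 6 3 8 11 9 5)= [12, 4, 7, 8, 6, 1, 3, 0, 11, 5, 10, 9, 2]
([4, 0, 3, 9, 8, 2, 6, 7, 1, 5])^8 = [0, 1, 2, 3, 4, 5, 6, 7, 8, 9]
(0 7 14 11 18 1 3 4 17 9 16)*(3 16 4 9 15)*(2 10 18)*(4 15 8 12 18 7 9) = (0 9 15 3 4 17 8 12 18 1 16)(2 10 7 14 11) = [9, 16, 10, 4, 17, 5, 6, 14, 12, 15, 7, 2, 18, 13, 11, 3, 0, 8, 1]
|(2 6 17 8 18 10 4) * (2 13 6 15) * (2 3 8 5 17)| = 18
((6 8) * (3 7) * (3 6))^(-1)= ((3 7 6 8))^(-1)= (3 8 6 7)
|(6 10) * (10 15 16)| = 4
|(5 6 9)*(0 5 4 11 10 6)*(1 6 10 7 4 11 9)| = 4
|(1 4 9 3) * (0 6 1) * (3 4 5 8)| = 6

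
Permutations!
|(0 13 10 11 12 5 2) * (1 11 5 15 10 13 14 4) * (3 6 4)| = |(0 14 3 6 4 1 11 12 15 10 5 2)| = 12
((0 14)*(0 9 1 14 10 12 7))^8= (1 9 14)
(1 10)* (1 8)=(1 10 8)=[0, 10, 2, 3, 4, 5, 6, 7, 1, 9, 8]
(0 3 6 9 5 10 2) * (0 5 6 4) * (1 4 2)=[3, 4, 5, 2, 0, 10, 9, 7, 8, 6, 1]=(0 3 2 5 10 1 4)(6 9)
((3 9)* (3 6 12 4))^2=((3 9 6 12 4))^2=(3 6 4 9 12)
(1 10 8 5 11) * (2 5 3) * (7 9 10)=[0, 7, 5, 2, 4, 11, 6, 9, 3, 10, 8, 1]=(1 7 9 10 8 3 2 5 11)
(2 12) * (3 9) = [0, 1, 12, 9, 4, 5, 6, 7, 8, 3, 10, 11, 2] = (2 12)(3 9)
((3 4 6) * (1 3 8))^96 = ((1 3 4 6 8))^96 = (1 3 4 6 8)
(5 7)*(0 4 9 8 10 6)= (0 4 9 8 10 6)(5 7)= [4, 1, 2, 3, 9, 7, 0, 5, 10, 8, 6]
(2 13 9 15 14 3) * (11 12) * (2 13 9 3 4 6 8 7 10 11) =(2 9 15 14 4 6 8 7 10 11 12)(3 13) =[0, 1, 9, 13, 6, 5, 8, 10, 7, 15, 11, 12, 2, 3, 4, 14]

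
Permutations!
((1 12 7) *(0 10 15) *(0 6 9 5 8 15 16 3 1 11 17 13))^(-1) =(0 13 17 11 7 12 1 3 16 10)(5 9 6 15 8)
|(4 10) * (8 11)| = 2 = |(4 10)(8 11)|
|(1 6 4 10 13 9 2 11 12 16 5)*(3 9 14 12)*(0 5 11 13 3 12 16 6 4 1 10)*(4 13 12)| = |(0 5 10 3 9 2 12 6 1 13 14 16 11 4)| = 14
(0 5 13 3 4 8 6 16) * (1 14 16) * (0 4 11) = [5, 14, 2, 11, 8, 13, 1, 7, 6, 9, 10, 0, 12, 3, 16, 15, 4] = (0 5 13 3 11)(1 14 16 4 8 6)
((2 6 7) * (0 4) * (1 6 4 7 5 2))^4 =(0 5 7 2 1 4 6)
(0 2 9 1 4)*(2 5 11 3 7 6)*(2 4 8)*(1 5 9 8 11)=(0 9 5 1 11 3 7 6 4)(2 8)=[9, 11, 8, 7, 0, 1, 4, 6, 2, 5, 10, 3]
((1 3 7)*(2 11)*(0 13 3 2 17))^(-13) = (0 7 11 13 1 17 3 2)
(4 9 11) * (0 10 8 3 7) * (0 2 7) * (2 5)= [10, 1, 7, 0, 9, 2, 6, 5, 3, 11, 8, 4]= (0 10 8 3)(2 7 5)(4 9 11)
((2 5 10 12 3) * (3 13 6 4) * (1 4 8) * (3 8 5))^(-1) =(1 8 4)(2 3)(5 6 13 12 10)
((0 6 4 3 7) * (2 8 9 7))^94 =((0 6 4 3 2 8 9 7))^94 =(0 9 2 4)(3 6 7 8)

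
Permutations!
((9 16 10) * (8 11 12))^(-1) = (8 12 11)(9 10 16)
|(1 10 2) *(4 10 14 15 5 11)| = |(1 14 15 5 11 4 10 2)| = 8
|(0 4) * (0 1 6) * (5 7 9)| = 12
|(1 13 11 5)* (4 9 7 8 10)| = |(1 13 11 5)(4 9 7 8 10)| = 20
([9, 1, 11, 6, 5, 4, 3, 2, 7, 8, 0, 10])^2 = (0 8 2 10 9 7 11)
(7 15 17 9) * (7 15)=[0, 1, 2, 3, 4, 5, 6, 7, 8, 15, 10, 11, 12, 13, 14, 17, 16, 9]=(9 15 17)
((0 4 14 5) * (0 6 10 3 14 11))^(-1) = (0 11 4)(3 10 6 5 14)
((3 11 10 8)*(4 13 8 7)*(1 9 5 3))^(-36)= (1 11 13 5 7)(3 4 9 10 8)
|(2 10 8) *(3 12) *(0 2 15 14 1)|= |(0 2 10 8 15 14 1)(3 12)|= 14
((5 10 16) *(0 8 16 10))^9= (0 8 16 5)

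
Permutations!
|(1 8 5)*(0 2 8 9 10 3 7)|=9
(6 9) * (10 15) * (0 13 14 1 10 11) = (0 13 14 1 10 15 11)(6 9) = [13, 10, 2, 3, 4, 5, 9, 7, 8, 6, 15, 0, 12, 14, 1, 11]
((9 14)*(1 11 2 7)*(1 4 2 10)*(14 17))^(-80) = ((1 11 10)(2 7 4)(9 17 14))^(-80) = (1 11 10)(2 7 4)(9 17 14)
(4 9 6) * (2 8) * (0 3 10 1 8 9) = (0 3 10 1 8 2 9 6 4) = [3, 8, 9, 10, 0, 5, 4, 7, 2, 6, 1]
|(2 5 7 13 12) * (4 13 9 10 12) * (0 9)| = |(0 9 10 12 2 5 7)(4 13)| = 14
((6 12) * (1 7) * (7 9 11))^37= ((1 9 11 7)(6 12))^37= (1 9 11 7)(6 12)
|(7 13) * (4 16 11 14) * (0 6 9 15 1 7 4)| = |(0 6 9 15 1 7 13 4 16 11 14)| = 11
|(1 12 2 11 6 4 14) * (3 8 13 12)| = |(1 3 8 13 12 2 11 6 4 14)| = 10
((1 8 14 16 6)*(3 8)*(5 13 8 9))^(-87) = (1 5 14)(3 13 16)(6 9 8)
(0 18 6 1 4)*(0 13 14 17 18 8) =(0 8)(1 4 13 14 17 18 6) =[8, 4, 2, 3, 13, 5, 1, 7, 0, 9, 10, 11, 12, 14, 17, 15, 16, 18, 6]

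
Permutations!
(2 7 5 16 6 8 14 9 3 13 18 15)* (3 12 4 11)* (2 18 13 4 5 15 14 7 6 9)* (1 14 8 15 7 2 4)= [0, 14, 6, 1, 11, 16, 15, 7, 2, 12, 10, 3, 5, 13, 4, 18, 9, 17, 8]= (1 14 4 11 3)(2 6 15 18 8)(5 16 9 12)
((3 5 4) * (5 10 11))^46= (3 10 11 5 4)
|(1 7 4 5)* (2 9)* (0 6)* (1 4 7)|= |(0 6)(2 9)(4 5)|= 2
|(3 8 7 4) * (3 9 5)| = |(3 8 7 4 9 5)| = 6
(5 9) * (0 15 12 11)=(0 15 12 11)(5 9)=[15, 1, 2, 3, 4, 9, 6, 7, 8, 5, 10, 0, 11, 13, 14, 12]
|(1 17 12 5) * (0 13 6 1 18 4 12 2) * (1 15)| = 28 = |(0 13 6 15 1 17 2)(4 12 5 18)|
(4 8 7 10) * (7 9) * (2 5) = (2 5)(4 8 9 7 10) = [0, 1, 5, 3, 8, 2, 6, 10, 9, 7, 4]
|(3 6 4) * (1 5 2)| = 3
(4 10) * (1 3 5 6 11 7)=[0, 3, 2, 5, 10, 6, 11, 1, 8, 9, 4, 7]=(1 3 5 6 11 7)(4 10)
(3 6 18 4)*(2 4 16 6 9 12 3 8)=(2 4 8)(3 9 12)(6 18 16)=[0, 1, 4, 9, 8, 5, 18, 7, 2, 12, 10, 11, 3, 13, 14, 15, 6, 17, 16]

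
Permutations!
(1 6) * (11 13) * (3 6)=(1 3 6)(11 13)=[0, 3, 2, 6, 4, 5, 1, 7, 8, 9, 10, 13, 12, 11]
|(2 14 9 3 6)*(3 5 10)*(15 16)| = |(2 14 9 5 10 3 6)(15 16)| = 14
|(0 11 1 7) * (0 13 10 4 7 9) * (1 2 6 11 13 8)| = 24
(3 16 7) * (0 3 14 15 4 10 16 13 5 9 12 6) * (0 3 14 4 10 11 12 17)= (0 14 15 10 16 7 4 11 12 6 3 13 5 9 17)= [14, 1, 2, 13, 11, 9, 3, 4, 8, 17, 16, 12, 6, 5, 15, 10, 7, 0]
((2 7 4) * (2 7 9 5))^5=((2 9 5)(4 7))^5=(2 5 9)(4 7)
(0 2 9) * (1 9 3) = [2, 9, 3, 1, 4, 5, 6, 7, 8, 0] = (0 2 3 1 9)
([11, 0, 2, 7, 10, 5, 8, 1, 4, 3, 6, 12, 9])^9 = [12, 11, 2, 1, 10, 5, 8, 0, 4, 7, 6, 9, 3]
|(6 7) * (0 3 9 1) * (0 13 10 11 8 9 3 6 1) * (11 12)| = |(0 6 7 1 13 10 12 11 8 9)| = 10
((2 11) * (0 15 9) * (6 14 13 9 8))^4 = ((0 15 8 6 14 13 9)(2 11))^4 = (0 14 15 13 8 9 6)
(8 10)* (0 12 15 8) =(0 12 15 8 10) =[12, 1, 2, 3, 4, 5, 6, 7, 10, 9, 0, 11, 15, 13, 14, 8]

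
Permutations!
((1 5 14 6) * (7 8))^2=((1 5 14 6)(7 8))^2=(1 14)(5 6)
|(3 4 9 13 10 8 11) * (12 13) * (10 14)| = 9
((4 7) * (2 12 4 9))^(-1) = (2 9 7 4 12)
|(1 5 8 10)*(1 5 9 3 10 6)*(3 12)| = |(1 9 12 3 10 5 8 6)| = 8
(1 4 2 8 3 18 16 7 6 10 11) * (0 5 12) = (0 5 12)(1 4 2 8 3 18 16 7 6 10 11) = [5, 4, 8, 18, 2, 12, 10, 6, 3, 9, 11, 1, 0, 13, 14, 15, 7, 17, 16]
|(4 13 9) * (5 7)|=6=|(4 13 9)(5 7)|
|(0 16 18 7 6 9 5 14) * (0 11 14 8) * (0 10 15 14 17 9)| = |(0 16 18 7 6)(5 8 10 15 14 11 17 9)| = 40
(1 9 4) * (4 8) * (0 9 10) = [9, 10, 2, 3, 1, 5, 6, 7, 4, 8, 0] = (0 9 8 4 1 10)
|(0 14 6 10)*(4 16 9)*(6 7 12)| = 6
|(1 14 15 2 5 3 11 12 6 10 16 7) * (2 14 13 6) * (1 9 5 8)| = |(1 13 6 10 16 7 9 5 3 11 12 2 8)(14 15)| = 26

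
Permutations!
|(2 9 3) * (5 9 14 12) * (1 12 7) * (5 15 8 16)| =11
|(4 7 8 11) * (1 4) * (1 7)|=|(1 4)(7 8 11)|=6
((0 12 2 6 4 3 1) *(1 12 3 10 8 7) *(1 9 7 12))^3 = (2 10)(4 12)(6 8)(7 9)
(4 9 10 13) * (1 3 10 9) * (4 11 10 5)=[0, 3, 2, 5, 1, 4, 6, 7, 8, 9, 13, 10, 12, 11]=(1 3 5 4)(10 13 11)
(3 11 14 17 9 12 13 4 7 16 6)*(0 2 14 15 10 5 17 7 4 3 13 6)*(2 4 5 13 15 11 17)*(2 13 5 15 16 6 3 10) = (0 4 15 2 14 7 6 16)(3 17 9 12)(5 13 10) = [4, 1, 14, 17, 15, 13, 16, 6, 8, 12, 5, 11, 3, 10, 7, 2, 0, 9]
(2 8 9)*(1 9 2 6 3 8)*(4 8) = (1 9 6 3 4 8 2) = [0, 9, 1, 4, 8, 5, 3, 7, 2, 6]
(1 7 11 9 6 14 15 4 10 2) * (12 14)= (1 7 11 9 6 12 14 15 4 10 2)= [0, 7, 1, 3, 10, 5, 12, 11, 8, 6, 2, 9, 14, 13, 15, 4]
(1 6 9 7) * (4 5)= (1 6 9 7)(4 5)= [0, 6, 2, 3, 5, 4, 9, 1, 8, 7]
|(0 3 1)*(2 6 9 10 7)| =15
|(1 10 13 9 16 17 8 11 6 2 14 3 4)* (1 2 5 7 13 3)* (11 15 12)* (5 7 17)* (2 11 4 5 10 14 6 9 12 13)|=12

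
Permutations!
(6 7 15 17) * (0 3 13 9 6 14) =(0 3 13 9 6 7 15 17 14) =[3, 1, 2, 13, 4, 5, 7, 15, 8, 6, 10, 11, 12, 9, 0, 17, 16, 14]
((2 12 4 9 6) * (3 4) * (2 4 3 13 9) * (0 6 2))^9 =((0 6 4)(2 12 13 9))^9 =(2 12 13 9)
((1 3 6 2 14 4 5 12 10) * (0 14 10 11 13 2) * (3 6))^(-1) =(0 6 1 10 2 13 11 12 5 4 14)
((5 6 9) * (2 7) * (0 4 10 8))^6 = (0 10)(4 8)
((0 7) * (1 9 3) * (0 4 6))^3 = ((0 7 4 6)(1 9 3))^3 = (9)(0 6 4 7)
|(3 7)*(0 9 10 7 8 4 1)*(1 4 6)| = 8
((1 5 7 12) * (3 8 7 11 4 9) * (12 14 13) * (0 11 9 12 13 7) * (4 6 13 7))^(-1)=(0 8 3 9 5 1 12 4 14 7 13 6 11)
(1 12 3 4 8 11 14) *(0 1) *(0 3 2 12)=(0 1)(2 12)(3 4 8 11 14)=[1, 0, 12, 4, 8, 5, 6, 7, 11, 9, 10, 14, 2, 13, 3]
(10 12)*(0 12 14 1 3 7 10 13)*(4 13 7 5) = [12, 3, 2, 5, 13, 4, 6, 10, 8, 9, 14, 11, 7, 0, 1] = (0 12 7 10 14 1 3 5 4 13)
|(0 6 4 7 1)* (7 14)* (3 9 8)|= 6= |(0 6 4 14 7 1)(3 9 8)|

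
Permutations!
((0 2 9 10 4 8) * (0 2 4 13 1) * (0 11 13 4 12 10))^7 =(1 11 13)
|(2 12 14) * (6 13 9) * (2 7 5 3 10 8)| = 24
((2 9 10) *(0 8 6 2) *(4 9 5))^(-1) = ((0 8 6 2 5 4 9 10))^(-1) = (0 10 9 4 5 2 6 8)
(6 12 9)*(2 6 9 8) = [0, 1, 6, 3, 4, 5, 12, 7, 2, 9, 10, 11, 8] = (2 6 12 8)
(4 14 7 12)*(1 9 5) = (1 9 5)(4 14 7 12) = [0, 9, 2, 3, 14, 1, 6, 12, 8, 5, 10, 11, 4, 13, 7]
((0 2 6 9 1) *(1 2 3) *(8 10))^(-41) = (0 3 1)(2 6 9)(8 10)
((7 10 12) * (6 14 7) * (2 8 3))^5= ((2 8 3)(6 14 7 10 12))^5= (14)(2 3 8)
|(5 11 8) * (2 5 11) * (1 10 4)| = 6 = |(1 10 4)(2 5)(8 11)|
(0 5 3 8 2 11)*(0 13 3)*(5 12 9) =[12, 1, 11, 8, 4, 0, 6, 7, 2, 5, 10, 13, 9, 3] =(0 12 9 5)(2 11 13 3 8)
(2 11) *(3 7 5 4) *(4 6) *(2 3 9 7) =(2 11 3)(4 9 7 5 6) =[0, 1, 11, 2, 9, 6, 4, 5, 8, 7, 10, 3]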